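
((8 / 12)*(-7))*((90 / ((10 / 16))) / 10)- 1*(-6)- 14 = -376 / 5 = -75.20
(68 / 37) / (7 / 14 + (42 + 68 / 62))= 0.04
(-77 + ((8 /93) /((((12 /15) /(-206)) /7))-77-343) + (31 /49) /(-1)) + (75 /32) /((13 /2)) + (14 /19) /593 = -652.32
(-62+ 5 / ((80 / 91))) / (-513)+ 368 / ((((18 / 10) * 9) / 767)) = 429031823 / 24624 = 17423.32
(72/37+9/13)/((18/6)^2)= 141/481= 0.29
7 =7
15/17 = 0.88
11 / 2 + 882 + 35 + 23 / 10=4624 / 5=924.80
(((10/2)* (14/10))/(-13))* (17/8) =-119/104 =-1.14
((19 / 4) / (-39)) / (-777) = 19 / 121212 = 0.00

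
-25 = -25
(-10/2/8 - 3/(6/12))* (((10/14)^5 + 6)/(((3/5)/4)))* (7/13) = -27551255/187278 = -147.11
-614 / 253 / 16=-307 / 2024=-0.15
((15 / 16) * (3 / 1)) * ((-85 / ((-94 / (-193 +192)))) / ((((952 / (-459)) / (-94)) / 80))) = -516375 / 56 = -9220.98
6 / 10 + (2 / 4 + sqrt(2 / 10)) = sqrt(5) / 5 + 11 / 10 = 1.55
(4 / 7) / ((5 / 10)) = 8 / 7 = 1.14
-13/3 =-4.33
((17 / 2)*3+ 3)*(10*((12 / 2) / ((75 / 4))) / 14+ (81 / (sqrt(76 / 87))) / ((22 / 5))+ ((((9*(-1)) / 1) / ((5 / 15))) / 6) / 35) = 57 / 20+ 1215*sqrt(1653) / 88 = 564.20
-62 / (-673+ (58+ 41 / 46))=2852 / 28249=0.10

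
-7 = -7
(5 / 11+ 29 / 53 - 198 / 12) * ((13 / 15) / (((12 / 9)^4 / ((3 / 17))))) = -1119339 / 1492480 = -0.75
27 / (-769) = -27 / 769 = -0.04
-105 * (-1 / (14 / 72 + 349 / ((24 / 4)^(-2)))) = 3780 / 452311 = 0.01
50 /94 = 25 /47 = 0.53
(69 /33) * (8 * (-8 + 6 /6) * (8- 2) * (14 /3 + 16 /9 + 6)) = -288512 /33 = -8742.79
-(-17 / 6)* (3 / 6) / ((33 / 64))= 272 / 99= 2.75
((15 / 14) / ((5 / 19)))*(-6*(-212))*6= 217512 / 7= 31073.14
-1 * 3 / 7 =-3 / 7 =-0.43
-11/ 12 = -0.92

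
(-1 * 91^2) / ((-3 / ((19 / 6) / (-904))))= -157339 / 16272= -9.67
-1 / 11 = -0.09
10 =10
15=15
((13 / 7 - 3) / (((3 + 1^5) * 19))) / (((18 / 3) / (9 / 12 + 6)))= -9 / 532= -0.02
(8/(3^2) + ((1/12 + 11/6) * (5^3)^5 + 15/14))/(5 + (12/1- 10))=14739990234869/1764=8356003534.51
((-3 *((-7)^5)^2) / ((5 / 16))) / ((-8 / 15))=5084554482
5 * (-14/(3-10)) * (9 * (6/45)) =12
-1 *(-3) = 3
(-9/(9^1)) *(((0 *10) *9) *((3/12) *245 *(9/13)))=0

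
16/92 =4/23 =0.17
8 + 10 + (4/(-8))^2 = 73/4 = 18.25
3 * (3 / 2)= 9 / 2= 4.50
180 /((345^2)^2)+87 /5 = 5477887579 /314821125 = 17.40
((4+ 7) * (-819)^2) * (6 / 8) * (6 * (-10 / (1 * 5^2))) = -66405339 / 5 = -13281067.80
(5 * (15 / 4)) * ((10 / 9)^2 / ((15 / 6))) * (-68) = -17000 / 27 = -629.63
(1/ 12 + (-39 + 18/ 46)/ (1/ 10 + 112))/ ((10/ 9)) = -242331/ 1031320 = -0.23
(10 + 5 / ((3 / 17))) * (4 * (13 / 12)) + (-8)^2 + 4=2107 / 9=234.11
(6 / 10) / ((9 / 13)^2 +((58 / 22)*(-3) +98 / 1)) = 0.01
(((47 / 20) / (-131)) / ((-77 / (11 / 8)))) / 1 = 47 / 146720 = 0.00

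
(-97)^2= 9409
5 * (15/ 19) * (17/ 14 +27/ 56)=375/ 56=6.70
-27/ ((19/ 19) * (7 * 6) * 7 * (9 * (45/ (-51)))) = 17/ 1470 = 0.01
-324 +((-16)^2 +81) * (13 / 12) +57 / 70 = 17597 / 420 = 41.90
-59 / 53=-1.11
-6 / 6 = -1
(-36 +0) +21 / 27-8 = -389 / 9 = -43.22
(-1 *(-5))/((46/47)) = 235/46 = 5.11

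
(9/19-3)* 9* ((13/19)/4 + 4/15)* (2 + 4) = -107784/1805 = -59.71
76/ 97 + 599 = 58179/ 97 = 599.78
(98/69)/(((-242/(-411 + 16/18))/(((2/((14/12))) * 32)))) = 132.04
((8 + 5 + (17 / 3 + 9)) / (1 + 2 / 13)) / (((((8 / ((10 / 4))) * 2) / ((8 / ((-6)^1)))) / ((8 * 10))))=-10790 / 27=-399.63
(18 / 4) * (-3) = -27 / 2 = -13.50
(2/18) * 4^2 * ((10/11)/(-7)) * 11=-160/63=-2.54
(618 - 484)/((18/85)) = 5695/9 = 632.78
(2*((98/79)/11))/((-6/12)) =-392/869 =-0.45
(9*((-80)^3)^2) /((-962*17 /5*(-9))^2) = 1638400000000 /601769961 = 2722.64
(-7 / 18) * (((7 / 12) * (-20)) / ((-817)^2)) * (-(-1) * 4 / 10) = 49 / 18022203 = 0.00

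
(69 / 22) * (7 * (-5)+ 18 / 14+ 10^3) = 3030.62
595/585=119/117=1.02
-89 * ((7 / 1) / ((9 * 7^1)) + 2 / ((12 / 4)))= -69.22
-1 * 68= -68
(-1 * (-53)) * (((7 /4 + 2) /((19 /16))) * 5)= 15900 /19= 836.84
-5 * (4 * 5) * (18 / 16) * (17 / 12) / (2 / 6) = -3825 / 8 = -478.12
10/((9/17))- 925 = -8155/9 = -906.11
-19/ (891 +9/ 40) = -760/ 35649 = -0.02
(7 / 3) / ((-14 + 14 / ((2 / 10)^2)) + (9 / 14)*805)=14 / 5121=0.00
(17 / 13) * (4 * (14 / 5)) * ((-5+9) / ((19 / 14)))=53312 / 1235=43.17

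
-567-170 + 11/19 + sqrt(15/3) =-13992/19 + sqrt(5) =-734.18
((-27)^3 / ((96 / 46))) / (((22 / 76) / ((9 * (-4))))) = 25804413 / 22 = 1172927.86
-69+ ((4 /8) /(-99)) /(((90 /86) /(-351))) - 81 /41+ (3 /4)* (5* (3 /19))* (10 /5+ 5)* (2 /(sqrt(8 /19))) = -937381 /13530+ 315* sqrt(38) /152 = -56.51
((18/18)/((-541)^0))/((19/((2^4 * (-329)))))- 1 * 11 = -5473/19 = -288.05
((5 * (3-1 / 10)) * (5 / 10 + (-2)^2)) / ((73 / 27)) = 7047 / 292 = 24.13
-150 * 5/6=-125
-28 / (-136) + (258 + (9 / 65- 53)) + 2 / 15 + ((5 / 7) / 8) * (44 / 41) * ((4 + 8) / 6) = 391349629 / 1902810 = 205.67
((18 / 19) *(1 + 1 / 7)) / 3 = 48 / 133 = 0.36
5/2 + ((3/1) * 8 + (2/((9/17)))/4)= 247/9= 27.44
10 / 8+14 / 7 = 13 / 4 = 3.25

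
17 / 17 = 1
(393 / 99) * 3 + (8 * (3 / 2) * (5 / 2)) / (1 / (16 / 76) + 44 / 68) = 70517 / 4037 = 17.47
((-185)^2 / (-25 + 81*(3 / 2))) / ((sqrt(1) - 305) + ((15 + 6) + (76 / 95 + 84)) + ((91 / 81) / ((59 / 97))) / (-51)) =-41708125125 / 23312428891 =-1.79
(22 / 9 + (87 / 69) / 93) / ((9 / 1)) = 15773 / 57753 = 0.27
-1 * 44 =-44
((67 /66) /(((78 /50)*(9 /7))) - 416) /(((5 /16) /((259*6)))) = -39887371664 /19305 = -2066167.92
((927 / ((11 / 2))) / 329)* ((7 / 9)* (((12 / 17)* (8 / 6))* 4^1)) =13184 / 8789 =1.50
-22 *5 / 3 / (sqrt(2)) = -55 *sqrt(2) / 3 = -25.93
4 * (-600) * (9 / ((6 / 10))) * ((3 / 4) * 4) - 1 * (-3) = -107997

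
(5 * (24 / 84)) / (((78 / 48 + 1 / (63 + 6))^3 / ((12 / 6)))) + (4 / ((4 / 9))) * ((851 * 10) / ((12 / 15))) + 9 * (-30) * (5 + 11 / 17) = 3324034809362313 / 35281958950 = 94213.44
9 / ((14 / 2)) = 9 / 7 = 1.29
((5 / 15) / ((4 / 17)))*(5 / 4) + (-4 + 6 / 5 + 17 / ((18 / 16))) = 10139 / 720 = 14.08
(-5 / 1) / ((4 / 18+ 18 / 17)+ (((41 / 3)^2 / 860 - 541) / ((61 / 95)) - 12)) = 2675460 / 456391579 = 0.01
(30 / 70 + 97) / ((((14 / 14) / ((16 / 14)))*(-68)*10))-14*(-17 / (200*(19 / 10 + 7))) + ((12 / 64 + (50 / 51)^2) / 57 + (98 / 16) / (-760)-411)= -411.02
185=185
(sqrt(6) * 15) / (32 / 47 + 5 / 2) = 1410 * sqrt(6) / 299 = 11.55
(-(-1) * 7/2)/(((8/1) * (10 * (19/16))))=7/190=0.04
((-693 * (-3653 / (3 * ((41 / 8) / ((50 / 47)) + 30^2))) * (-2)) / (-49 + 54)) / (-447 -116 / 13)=1755193440 / 2145141329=0.82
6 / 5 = 1.20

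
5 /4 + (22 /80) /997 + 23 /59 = 3859039 /2352920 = 1.64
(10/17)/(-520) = -0.00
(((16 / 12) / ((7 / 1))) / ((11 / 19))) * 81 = 26.65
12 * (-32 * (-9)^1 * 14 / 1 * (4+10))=677376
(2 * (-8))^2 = 256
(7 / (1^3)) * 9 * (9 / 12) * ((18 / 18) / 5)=9.45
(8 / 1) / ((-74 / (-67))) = 268 / 37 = 7.24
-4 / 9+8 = 68 / 9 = 7.56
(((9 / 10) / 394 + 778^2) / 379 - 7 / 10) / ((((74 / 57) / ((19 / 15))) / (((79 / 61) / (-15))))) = -22660947259851 / 168514391000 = -134.47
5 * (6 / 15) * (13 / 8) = 13 / 4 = 3.25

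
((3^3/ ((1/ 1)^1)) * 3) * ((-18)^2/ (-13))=-26244/ 13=-2018.77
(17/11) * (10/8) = 85/44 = 1.93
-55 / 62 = -0.89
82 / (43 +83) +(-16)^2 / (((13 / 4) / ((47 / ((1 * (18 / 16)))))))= 898567 / 273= 3291.45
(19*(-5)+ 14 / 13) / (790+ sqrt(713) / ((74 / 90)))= -24009522 / 201606145+ 36963*sqrt(713) / 201606145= -0.11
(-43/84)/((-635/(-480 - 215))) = -5977/10668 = -0.56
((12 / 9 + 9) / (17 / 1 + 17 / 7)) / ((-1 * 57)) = -217 / 23256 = -0.01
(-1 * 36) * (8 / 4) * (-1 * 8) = 576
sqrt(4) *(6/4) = 3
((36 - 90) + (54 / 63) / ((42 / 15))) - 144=-9687 / 49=-197.69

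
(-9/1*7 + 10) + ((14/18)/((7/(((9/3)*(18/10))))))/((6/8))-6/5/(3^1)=-263/5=-52.60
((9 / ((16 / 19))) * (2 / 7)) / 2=171 / 112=1.53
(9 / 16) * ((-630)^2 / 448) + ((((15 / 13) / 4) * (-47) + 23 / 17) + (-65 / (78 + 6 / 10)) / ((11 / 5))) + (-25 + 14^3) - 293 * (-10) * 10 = 7949950554929 / 244578048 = 32504.76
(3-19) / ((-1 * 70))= 8 / 35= 0.23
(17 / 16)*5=85 / 16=5.31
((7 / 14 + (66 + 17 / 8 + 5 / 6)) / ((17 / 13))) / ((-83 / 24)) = -21671 / 1411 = -15.36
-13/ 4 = -3.25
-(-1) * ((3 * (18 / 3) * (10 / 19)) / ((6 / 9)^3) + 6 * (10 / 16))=2715 / 76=35.72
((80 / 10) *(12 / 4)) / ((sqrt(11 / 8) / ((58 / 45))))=928 *sqrt(22) / 165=26.38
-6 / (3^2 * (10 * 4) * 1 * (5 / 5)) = -1 / 60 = -0.02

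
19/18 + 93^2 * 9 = 1401157/18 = 77842.06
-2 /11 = -0.18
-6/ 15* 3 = -6/ 5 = -1.20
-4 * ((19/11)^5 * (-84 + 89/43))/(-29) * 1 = -34893187108/200830597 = -173.74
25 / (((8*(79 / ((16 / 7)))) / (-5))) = -250 / 553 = -0.45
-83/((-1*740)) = 83/740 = 0.11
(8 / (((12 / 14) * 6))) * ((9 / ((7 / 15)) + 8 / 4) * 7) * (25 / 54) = 26075 / 243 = 107.30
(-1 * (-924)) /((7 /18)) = 2376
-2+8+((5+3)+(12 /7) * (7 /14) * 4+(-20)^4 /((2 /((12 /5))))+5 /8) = 10753011 /56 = 192018.05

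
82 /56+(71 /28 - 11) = -7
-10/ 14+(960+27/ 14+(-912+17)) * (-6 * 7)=-19682/ 7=-2811.71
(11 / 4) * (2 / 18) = 11 / 36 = 0.31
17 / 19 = 0.89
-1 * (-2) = 2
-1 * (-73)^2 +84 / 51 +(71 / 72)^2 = -469403263 / 88128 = -5326.38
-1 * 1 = -1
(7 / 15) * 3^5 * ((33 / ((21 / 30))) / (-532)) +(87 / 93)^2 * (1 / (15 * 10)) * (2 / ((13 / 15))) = -166745239 / 16615690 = -10.04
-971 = -971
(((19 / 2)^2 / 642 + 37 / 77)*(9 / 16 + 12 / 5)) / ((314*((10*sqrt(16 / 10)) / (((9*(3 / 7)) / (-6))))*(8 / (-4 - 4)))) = 87320043*sqrt(10) / 927197286400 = 0.00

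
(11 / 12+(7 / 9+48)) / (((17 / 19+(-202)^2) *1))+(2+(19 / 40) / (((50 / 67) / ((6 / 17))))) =264031715453 / 118619829000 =2.23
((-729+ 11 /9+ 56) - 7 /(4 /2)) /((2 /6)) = -12155 /6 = -2025.83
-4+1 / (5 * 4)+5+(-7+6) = 1 / 20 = 0.05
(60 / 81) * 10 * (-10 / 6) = -1000 / 81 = -12.35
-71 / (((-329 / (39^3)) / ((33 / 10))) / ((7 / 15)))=19714.10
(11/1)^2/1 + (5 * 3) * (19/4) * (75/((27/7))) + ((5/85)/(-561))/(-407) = 7796326895/5175412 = 1506.42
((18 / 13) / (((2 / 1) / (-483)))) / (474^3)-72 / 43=-3691882955 / 2204870408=-1.67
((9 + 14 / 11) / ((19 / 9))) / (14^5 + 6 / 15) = 1695 / 187342166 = 0.00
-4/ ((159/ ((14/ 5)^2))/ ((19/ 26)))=-7448/ 51675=-0.14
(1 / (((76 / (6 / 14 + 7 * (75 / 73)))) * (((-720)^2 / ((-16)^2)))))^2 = 421201 / 171797381122500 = 0.00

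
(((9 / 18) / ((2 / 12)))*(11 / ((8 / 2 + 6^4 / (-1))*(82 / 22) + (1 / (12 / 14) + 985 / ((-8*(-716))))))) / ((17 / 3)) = -18713376 / 15470302855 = -0.00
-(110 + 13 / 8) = -111.62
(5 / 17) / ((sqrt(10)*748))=sqrt(10) / 25432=0.00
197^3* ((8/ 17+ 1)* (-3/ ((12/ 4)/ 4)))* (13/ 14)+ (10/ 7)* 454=-4969415270/ 119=-41759792.18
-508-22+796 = 266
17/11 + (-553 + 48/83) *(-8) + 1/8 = 32291305/7304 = 4421.04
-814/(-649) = 74/59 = 1.25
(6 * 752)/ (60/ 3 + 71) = 49.58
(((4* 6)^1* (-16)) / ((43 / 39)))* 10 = -149760 / 43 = -3482.79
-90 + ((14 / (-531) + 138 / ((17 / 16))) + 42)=738914 / 9027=81.86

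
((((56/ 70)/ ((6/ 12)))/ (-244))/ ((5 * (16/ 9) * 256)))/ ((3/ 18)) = -27/ 1561600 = -0.00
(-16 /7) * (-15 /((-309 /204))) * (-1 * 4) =65280 /721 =90.54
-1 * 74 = -74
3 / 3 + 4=5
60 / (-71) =-60 / 71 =-0.85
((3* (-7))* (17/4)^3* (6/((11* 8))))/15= -103173/14080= -7.33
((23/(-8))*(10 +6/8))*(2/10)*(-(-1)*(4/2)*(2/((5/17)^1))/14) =-16813/2800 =-6.00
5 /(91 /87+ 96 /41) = 17835 /12083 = 1.48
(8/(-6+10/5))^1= -2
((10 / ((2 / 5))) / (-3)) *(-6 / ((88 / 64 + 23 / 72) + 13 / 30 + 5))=9000 / 1283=7.01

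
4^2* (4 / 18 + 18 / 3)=896 / 9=99.56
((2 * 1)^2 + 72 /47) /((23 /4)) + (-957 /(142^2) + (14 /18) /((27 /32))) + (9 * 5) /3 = 89178150245 /5296740012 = 16.84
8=8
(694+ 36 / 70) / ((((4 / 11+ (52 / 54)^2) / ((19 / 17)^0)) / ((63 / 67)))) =438583167 / 866980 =505.87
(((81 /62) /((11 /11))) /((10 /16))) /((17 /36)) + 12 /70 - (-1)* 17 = 79675 /3689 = 21.60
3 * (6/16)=9/8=1.12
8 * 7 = 56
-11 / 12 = -0.92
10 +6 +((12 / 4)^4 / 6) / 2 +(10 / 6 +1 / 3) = 99 / 4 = 24.75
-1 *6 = -6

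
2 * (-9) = -18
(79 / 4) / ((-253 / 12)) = -0.94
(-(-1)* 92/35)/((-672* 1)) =-23/5880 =-0.00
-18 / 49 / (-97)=18 / 4753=0.00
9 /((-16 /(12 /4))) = -27 /16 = -1.69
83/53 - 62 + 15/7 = -21626/371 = -58.29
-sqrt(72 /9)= -2* sqrt(2)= -2.83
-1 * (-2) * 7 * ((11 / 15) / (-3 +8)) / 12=77 / 450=0.17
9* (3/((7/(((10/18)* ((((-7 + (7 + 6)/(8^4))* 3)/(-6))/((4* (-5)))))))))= -85977/229376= -0.37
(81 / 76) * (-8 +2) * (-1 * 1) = 243 / 38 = 6.39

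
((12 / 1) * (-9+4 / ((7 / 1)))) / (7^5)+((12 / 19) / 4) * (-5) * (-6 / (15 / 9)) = 2.84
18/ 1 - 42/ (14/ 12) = -18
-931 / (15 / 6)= -1862 / 5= -372.40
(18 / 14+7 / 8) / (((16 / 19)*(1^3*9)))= 2299 / 8064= 0.29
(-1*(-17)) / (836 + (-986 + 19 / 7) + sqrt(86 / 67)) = -0.12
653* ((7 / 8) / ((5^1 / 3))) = 13713 / 40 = 342.82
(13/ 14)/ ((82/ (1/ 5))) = 13/ 5740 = 0.00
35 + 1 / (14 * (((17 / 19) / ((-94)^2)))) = 88107 / 119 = 740.39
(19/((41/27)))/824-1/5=-31219/168920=-0.18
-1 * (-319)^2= -101761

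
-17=-17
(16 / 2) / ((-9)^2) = 8 / 81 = 0.10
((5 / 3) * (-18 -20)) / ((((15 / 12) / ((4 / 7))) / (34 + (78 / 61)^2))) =-80619584 / 78141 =-1031.72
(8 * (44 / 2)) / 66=8 / 3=2.67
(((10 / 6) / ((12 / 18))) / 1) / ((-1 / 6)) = -15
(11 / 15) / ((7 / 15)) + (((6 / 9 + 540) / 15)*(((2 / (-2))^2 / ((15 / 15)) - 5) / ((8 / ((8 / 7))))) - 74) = -29303 / 315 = -93.03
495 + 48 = 543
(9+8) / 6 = 17 / 6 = 2.83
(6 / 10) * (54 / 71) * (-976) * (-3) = 474336 / 355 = 1336.16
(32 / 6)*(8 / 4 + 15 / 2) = 152 / 3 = 50.67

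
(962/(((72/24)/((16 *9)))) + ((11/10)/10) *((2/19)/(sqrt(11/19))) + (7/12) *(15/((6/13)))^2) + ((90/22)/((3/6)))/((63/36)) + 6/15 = 46797.24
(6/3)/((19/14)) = 28/19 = 1.47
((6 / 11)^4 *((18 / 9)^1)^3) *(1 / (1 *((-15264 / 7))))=-252 / 775973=-0.00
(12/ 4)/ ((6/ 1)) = 1/ 2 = 0.50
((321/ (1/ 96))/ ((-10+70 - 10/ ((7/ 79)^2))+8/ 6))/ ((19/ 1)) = -2264976/ 1693033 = -1.34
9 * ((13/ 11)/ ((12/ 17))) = 663/ 44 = 15.07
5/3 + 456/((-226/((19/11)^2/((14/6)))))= -262217/287133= -0.91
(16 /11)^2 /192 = 4 /363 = 0.01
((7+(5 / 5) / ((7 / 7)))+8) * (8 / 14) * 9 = 576 / 7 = 82.29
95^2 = 9025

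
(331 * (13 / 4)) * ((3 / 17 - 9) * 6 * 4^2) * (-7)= 108435600 / 17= 6378564.71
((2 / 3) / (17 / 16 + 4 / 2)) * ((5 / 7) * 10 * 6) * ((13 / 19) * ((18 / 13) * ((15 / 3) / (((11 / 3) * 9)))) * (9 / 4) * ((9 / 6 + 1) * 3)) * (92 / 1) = 149040000 / 71687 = 2079.04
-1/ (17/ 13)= -13/ 17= -0.76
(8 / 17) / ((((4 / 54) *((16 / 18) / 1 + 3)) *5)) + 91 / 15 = 57061 / 8925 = 6.39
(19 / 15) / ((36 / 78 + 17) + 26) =247 / 8475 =0.03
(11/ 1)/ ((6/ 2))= 11/ 3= 3.67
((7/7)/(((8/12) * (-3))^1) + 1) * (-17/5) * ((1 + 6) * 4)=-238/5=-47.60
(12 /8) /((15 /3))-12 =-117 /10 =-11.70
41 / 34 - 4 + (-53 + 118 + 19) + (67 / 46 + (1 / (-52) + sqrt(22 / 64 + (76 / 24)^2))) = sqrt(5974) / 24 + 1680301 / 20332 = 85.86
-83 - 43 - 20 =-146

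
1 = 1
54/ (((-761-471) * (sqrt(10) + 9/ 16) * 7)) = 486/ 1336181-864 * sqrt(10)/ 1336181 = -0.00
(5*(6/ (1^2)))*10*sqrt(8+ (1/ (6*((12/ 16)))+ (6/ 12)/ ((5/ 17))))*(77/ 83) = 770*sqrt(8930)/ 83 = 876.67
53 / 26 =2.04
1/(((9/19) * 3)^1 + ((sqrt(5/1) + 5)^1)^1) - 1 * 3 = -36919/13079 - 361 * sqrt(5)/13079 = -2.88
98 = 98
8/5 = 1.60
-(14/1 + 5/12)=-173/12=-14.42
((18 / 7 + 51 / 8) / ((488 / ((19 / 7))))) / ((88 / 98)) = 9519 / 171776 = 0.06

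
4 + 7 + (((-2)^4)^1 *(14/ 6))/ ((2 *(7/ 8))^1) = 97/ 3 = 32.33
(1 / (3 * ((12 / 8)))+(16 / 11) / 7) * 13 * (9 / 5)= 3874 / 385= 10.06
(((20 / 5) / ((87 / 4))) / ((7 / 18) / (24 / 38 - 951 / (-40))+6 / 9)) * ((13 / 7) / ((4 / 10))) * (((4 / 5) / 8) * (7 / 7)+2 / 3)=11092302 / 11566331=0.96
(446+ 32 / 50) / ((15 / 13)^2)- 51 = 533393 / 1875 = 284.48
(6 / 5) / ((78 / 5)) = 1 / 13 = 0.08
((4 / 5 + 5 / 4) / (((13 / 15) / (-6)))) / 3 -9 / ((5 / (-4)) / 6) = 5001 / 130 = 38.47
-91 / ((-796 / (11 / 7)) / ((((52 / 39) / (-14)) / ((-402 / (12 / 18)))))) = 143 / 5039874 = 0.00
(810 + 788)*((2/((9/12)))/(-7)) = -12784/21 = -608.76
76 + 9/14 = 1073/14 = 76.64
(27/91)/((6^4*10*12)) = 1/524160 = 0.00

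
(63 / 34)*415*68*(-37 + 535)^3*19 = 122704438111920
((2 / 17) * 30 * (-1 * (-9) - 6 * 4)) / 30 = -30 / 17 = -1.76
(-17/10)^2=289/100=2.89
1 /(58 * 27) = 1 /1566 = 0.00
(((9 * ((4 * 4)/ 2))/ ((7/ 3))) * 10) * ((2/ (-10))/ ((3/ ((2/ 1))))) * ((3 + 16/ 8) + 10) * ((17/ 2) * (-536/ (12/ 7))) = 1640160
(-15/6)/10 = -1/4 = -0.25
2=2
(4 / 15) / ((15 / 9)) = 4 / 25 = 0.16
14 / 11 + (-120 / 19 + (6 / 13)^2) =-170602 / 35321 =-4.83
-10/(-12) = 5/6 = 0.83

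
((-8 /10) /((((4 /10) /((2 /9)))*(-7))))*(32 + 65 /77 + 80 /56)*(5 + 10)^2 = 489.61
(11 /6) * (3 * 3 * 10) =165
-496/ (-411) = 496/ 411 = 1.21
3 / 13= 0.23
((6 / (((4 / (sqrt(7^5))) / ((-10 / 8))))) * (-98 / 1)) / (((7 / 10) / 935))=24052875 * sqrt(7) / 2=31818962.78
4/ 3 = 1.33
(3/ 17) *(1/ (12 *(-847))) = -1/ 57596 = -0.00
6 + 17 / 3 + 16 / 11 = 433 / 33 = 13.12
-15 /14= -1.07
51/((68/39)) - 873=-3375/4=-843.75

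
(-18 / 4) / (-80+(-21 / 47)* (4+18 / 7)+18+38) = 141 / 844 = 0.17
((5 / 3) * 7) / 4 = 35 / 12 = 2.92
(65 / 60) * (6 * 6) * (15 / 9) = 65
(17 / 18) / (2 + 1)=17 / 54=0.31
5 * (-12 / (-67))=60 / 67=0.90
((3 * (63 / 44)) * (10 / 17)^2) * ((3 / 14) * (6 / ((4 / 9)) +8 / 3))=65475 / 12716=5.15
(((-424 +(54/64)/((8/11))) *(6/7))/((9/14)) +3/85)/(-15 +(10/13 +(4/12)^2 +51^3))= -358816341/84420721600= -0.00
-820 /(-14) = 410 /7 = 58.57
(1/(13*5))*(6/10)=3/325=0.01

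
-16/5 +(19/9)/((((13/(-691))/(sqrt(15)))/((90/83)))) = -131290 * sqrt(15)/1079 - 16/5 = -474.45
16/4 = 4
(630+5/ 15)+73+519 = 3667/ 3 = 1222.33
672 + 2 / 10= 3361 / 5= 672.20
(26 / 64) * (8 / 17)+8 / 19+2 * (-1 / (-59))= 49253 / 76228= 0.65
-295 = -295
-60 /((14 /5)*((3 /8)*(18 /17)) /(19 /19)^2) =-3400 /63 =-53.97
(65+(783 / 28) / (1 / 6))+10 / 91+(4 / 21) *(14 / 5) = 637261 / 2730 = 233.43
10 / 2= 5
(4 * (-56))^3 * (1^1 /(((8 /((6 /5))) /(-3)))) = 25288704 /5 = 5057740.80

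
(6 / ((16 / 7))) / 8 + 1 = 85 / 64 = 1.33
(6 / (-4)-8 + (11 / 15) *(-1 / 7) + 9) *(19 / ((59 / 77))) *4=-53086 / 885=-59.98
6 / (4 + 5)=0.67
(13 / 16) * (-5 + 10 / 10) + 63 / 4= 25 / 2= 12.50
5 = 5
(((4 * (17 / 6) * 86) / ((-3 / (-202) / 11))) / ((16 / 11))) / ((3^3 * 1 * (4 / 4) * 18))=8933551 / 8748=1021.21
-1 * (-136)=136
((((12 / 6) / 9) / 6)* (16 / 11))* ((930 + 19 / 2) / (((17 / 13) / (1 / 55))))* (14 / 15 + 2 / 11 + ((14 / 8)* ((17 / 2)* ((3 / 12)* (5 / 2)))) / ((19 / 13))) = 36640964113 / 6964590600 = 5.26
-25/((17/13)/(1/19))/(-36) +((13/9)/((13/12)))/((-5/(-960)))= 2977093/11628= 256.03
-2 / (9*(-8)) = 0.03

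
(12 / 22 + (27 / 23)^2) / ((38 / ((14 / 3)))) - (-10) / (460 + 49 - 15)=368616 / 1437293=0.26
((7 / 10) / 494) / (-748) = -7 / 3695120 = -0.00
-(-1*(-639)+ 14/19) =-639.74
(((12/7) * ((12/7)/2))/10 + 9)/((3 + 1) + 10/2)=249/245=1.02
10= 10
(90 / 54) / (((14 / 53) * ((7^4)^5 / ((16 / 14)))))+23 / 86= 269777652352226266541 / 1008733830534410916642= 0.27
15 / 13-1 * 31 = -388 / 13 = -29.85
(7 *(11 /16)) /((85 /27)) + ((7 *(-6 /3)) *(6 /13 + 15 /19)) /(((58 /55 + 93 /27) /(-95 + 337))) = -41389652997 /44005520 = -940.56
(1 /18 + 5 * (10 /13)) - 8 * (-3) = 27.90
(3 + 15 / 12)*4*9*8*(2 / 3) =816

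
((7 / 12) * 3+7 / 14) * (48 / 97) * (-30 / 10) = -324 / 97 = -3.34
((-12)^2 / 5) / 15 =48 / 25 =1.92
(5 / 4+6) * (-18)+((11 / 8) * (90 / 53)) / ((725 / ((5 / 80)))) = -64185021 / 491840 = -130.50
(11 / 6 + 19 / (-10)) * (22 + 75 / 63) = -487 / 315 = -1.55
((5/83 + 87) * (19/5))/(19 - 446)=-137294/177205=-0.77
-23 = -23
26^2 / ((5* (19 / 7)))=4732 / 95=49.81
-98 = -98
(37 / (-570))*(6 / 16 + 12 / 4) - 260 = -395533 / 1520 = -260.22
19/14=1.36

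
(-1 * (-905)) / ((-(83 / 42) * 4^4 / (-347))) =6594735 / 10624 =620.74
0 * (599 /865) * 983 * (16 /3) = 0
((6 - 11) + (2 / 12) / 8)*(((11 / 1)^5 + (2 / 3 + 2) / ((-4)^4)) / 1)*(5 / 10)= -400949.91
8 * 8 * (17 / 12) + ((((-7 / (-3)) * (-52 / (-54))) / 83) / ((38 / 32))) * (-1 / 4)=11580760 / 127737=90.66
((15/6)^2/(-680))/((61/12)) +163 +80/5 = 1484969/8296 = 179.00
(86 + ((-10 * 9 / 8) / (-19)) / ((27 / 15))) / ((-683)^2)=6561 / 35453164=0.00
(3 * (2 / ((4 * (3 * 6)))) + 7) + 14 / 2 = 169 / 12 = 14.08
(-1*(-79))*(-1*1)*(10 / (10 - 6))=-395 / 2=-197.50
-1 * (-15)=15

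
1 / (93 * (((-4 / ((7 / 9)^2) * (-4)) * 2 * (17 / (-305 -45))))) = -8575 / 2048976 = -0.00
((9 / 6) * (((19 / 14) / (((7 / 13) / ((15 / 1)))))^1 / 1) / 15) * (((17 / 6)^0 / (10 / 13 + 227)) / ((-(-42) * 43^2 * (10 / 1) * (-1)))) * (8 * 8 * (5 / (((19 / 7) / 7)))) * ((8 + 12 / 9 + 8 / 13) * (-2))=40352 / 114972669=0.00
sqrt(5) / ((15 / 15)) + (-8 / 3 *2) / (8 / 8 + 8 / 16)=-32 / 9 + sqrt(5)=-1.32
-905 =-905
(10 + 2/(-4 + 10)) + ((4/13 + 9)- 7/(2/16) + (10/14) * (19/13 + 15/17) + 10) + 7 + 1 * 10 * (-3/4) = -33395/1326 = -25.18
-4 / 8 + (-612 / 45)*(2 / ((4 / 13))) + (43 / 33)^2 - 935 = -11131781 / 10890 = -1022.20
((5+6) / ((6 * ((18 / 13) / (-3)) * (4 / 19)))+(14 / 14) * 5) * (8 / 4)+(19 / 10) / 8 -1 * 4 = -22679 / 720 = -31.50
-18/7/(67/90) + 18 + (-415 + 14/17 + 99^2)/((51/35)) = 875118238/135541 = 6456.48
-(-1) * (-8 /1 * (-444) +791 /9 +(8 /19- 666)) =508607 /171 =2974.31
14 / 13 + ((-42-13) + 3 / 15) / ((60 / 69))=-40263 / 650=-61.94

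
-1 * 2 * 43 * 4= -344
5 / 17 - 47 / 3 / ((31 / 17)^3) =-3478622 / 1519341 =-2.29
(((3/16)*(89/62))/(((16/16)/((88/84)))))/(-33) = -89/10416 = -0.01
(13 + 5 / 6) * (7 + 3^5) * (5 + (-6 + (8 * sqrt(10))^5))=-10375 / 3 + 33996800000 * sqrt(10) / 3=35835770260.74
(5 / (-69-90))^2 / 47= 25 / 1188207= 0.00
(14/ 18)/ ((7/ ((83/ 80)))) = 0.12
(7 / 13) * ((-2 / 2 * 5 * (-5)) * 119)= 20825 / 13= 1601.92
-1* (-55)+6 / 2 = 58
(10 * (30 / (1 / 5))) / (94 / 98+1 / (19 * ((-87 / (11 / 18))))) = 2186919000 / 1397899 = 1564.43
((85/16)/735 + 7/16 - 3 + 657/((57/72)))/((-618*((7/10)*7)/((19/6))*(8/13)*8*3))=-1201594745/20512300032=-0.06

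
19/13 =1.46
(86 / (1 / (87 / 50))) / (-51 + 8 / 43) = -2.94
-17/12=-1.42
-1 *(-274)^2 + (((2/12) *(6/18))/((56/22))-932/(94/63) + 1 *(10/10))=-1793172515/23688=-75699.62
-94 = -94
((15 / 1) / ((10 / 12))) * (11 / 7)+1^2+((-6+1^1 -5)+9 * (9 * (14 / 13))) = 9693 / 91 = 106.52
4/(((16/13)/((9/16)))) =1.83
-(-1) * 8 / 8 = 1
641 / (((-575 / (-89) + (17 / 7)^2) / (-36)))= -1867.20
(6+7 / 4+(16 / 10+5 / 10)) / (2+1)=3.28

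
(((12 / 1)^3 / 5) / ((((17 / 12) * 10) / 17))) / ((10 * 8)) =648 / 125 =5.18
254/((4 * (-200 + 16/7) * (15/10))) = -889/4152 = -0.21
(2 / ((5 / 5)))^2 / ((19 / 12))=48 / 19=2.53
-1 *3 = -3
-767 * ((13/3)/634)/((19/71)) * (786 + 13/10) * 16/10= -24677.05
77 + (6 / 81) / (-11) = 22867 / 297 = 76.99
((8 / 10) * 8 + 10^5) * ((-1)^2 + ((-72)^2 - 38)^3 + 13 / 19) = 1294674949202099712 / 95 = 13628157360022102.23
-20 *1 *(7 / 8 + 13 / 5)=-139 / 2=-69.50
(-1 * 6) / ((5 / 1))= -6 / 5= -1.20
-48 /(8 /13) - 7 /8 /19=-11863 /152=-78.05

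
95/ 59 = 1.61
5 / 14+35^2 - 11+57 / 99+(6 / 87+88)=17457619 / 13398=1303.00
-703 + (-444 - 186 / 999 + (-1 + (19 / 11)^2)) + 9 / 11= -46110686 / 40293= -1144.38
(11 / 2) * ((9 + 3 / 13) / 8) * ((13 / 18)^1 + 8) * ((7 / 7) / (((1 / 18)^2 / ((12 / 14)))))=1398870 / 91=15372.20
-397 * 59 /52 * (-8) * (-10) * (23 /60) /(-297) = 538729 /11583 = 46.51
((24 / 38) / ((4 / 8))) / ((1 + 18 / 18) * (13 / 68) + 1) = 816 / 893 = 0.91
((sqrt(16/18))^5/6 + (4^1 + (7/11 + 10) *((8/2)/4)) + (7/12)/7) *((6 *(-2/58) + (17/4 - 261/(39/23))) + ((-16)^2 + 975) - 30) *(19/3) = 1982992 *sqrt(2)/3393 + 20382003/208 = 98816.92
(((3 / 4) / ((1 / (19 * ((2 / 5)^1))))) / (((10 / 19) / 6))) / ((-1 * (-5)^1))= 3249 / 250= 13.00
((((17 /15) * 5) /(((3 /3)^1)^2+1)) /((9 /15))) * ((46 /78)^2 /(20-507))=-0.00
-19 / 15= -1.27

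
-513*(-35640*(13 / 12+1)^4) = 11021484375 / 32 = 344421386.72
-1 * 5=-5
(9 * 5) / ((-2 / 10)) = -225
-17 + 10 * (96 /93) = -207 /31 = -6.68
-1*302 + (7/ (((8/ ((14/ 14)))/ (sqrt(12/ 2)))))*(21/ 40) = -300.87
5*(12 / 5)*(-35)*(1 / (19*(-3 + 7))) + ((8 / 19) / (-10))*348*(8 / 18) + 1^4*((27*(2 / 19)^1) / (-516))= -295201 / 24510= -12.04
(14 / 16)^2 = 49 / 64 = 0.77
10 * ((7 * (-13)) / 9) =-910 / 9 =-101.11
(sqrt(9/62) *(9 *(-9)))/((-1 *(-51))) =-81 *sqrt(62)/1054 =-0.61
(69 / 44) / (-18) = -23 / 264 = -0.09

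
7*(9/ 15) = 4.20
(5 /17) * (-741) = -3705 /17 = -217.94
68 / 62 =34 / 31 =1.10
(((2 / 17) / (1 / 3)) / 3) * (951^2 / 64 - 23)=902929 / 544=1659.80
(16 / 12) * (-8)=-32 / 3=-10.67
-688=-688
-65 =-65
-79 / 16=-4.94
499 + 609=1108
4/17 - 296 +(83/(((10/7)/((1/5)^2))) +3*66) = -405623/4250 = -95.44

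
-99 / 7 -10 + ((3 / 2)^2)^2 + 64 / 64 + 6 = -1353 / 112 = -12.08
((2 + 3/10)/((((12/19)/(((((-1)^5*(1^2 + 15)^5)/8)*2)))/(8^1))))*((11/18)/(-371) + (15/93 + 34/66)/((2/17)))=-749751094083584/17078985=-43899042.83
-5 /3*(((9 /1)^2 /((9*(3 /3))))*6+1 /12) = -90.14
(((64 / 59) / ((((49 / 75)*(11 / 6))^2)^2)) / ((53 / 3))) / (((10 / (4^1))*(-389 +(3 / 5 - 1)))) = -5248800000000 / 171288276210748543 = -0.00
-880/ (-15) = 58.67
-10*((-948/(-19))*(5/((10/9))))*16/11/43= -682560/8987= -75.95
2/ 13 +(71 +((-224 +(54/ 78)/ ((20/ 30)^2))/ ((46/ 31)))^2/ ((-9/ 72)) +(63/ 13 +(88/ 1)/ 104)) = -128522503945/ 715208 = -179699.48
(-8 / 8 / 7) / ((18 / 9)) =-1 / 14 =-0.07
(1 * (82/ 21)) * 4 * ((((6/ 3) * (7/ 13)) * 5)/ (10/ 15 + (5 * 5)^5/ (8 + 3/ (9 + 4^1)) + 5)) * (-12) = -2105760/ 2475597761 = -0.00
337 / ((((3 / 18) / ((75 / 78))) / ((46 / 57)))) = 387550 / 247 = 1569.03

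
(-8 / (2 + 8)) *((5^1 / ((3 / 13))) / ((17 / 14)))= -728 / 51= -14.27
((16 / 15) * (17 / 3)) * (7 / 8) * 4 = 952 / 45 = 21.16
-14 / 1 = -14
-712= -712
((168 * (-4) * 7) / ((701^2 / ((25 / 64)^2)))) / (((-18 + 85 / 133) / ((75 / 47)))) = 916453125 / 6826023772544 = 0.00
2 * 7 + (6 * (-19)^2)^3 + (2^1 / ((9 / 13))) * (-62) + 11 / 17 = 1554772250125 / 153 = 10161910131.54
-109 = -109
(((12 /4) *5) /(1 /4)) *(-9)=-540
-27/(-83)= 27/83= 0.33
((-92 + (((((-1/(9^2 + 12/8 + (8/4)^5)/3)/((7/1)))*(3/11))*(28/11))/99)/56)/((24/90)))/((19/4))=-8833075025/121614801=-72.63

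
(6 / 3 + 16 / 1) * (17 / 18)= 17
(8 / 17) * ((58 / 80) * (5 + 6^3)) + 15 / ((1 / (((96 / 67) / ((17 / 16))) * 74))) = 8954203 / 5695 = 1572.29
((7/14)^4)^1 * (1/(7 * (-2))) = -1/224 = -0.00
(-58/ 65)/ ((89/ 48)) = -0.48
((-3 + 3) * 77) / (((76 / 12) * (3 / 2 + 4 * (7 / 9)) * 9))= 0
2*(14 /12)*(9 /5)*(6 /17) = 126 /85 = 1.48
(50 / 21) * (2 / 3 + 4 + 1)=850 / 63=13.49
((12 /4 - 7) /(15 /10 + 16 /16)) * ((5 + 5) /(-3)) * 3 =16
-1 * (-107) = 107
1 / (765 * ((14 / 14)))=1 / 765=0.00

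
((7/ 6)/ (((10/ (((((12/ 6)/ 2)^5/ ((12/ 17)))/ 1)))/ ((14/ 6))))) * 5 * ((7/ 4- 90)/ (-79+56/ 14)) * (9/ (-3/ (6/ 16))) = -294049/ 115200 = -2.55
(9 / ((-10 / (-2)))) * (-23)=-41.40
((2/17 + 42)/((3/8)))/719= 5728/36669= 0.16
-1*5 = -5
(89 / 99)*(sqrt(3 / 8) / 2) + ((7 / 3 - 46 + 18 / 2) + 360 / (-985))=-20704 / 591 + 89*sqrt(6) / 792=-34.76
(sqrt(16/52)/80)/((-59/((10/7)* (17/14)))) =-17* sqrt(13)/300664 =-0.00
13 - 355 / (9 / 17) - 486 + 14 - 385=-13631 / 9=-1514.56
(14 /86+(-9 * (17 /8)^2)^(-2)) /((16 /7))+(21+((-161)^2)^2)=3127322434591423201 /4654458288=671898262.07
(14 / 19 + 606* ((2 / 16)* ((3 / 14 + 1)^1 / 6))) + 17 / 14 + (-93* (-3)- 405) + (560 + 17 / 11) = 10599773 / 23408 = 452.83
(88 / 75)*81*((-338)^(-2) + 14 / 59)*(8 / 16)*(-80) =-1520141040 / 1685099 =-902.11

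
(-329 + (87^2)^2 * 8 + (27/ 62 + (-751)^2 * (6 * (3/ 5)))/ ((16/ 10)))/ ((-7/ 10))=-1139775168575/ 1736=-656552516.46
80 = 80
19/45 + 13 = 604/45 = 13.42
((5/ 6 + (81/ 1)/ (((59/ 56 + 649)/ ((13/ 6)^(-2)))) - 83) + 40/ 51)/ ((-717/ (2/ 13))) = 17017328005/ 974844418899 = 0.02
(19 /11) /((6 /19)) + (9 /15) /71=128353 /23430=5.48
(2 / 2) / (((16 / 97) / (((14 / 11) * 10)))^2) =11526025 / 1936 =5953.53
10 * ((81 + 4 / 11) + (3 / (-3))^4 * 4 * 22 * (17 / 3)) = 191410 / 33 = 5800.30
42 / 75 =14 / 25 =0.56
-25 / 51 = -0.49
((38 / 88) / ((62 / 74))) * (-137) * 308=-674177 / 31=-21747.65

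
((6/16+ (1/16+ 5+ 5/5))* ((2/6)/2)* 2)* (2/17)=103/408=0.25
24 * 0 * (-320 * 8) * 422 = 0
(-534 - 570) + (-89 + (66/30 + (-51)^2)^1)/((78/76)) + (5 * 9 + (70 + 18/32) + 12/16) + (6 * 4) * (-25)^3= -89649109/240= -373537.95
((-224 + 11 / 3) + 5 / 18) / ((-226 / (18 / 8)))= 3961 / 1808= 2.19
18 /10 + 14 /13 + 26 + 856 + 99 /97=5585584 /6305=885.90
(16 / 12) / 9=4 / 27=0.15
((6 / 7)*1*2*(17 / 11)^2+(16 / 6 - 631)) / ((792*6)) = -1586191 / 12074832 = -0.13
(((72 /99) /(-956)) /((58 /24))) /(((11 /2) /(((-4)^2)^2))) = -0.01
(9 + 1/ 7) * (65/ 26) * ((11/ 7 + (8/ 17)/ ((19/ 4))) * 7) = 267.28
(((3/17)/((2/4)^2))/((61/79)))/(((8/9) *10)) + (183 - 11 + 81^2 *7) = 956095393/20740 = 46099.10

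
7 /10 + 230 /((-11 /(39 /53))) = -85619 /5830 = -14.69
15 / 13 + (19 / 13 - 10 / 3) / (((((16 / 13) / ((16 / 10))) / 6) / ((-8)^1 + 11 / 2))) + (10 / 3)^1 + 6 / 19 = 61211 / 1482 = 41.30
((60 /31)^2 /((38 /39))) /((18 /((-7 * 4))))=-109200 /18259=-5.98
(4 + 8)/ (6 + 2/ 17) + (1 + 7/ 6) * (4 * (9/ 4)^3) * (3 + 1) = 41271/ 104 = 396.84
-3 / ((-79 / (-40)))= -120 / 79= -1.52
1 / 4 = 0.25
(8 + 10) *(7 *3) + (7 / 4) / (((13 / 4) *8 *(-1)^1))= 39305 / 104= 377.93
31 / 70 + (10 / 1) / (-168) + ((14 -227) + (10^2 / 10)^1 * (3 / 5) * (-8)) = -15637 / 60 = -260.62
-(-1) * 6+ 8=14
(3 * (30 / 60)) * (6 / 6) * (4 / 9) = 2 / 3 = 0.67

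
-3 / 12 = -1 / 4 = -0.25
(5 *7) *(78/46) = 1365/23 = 59.35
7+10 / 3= 31 / 3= 10.33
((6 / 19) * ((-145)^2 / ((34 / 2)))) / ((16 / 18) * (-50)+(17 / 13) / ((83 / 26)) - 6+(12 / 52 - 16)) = -1225042650 / 206404429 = -5.94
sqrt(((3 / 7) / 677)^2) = 3 / 4739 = 0.00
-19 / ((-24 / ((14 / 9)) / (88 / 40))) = 1463 / 540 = 2.71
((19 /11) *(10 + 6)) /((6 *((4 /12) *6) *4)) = 19 /33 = 0.58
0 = 0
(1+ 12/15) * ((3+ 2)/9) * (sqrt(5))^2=5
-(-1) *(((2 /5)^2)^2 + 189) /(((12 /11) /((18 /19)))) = 3898653 /23750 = 164.15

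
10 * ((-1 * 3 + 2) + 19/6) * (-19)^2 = 23465/3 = 7821.67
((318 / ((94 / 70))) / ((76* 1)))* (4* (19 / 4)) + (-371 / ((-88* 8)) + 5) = 2141757 / 33088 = 64.73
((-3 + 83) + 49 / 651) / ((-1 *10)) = -7447 / 930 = -8.01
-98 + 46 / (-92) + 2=-193 / 2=-96.50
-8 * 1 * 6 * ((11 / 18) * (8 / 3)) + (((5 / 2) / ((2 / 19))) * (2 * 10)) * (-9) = -4353.22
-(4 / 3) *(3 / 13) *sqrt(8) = -8 *sqrt(2) / 13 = -0.87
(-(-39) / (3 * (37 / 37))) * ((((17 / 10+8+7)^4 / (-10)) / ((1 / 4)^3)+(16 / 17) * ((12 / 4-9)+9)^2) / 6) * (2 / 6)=-171890061941 / 478125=-359508.63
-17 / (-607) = 0.03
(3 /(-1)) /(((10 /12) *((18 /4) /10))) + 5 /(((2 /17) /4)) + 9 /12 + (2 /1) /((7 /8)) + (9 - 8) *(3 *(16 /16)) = 4705 /28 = 168.04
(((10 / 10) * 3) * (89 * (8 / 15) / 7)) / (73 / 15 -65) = -1068 / 3157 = -0.34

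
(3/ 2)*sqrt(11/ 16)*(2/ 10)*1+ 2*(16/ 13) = 2.71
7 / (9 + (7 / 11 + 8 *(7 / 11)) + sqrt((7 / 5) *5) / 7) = 87318 / 183587 - 847 *sqrt(7) / 183587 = 0.46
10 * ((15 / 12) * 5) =125 / 2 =62.50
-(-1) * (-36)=-36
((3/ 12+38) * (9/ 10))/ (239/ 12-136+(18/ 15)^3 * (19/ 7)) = -722925/ 2339254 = -0.31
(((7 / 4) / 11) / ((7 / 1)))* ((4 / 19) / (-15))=-1 / 3135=-0.00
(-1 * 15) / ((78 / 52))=-10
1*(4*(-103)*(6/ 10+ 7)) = -15656/ 5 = -3131.20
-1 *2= -2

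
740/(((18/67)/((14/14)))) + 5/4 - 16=98629/36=2739.69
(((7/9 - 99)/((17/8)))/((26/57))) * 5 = -1520/3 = -506.67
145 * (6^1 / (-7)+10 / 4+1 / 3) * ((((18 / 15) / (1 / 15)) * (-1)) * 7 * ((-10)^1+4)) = 216630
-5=-5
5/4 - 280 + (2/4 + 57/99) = -36653/132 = -277.67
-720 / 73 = -9.86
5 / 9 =0.56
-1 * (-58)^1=58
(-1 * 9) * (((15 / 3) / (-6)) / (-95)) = -3 / 38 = -0.08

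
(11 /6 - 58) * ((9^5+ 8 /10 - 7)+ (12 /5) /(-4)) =-3316203.57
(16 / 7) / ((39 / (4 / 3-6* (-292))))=84160 / 819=102.76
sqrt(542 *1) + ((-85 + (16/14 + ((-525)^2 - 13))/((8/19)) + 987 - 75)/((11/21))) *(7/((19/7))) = 3226889.56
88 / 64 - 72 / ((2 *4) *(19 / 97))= -44.57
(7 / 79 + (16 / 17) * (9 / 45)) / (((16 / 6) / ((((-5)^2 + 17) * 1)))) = 117117 / 26860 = 4.36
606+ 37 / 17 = 608.18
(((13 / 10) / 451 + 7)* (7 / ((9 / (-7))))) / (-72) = 1547567 / 2922480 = 0.53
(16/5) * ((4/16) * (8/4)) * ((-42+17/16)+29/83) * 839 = -45222939/830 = -54485.47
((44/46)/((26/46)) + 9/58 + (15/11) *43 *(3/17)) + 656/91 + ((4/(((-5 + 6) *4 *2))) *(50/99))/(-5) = 171913457/8882874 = 19.35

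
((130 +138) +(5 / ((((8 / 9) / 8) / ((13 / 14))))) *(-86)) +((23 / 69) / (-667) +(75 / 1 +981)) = -31789894 / 14007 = -2269.57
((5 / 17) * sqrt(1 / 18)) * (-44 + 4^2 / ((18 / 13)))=-730 * sqrt(2) / 459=-2.25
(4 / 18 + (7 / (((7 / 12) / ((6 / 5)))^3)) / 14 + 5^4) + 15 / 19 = 4621595704 / 7331625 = 630.36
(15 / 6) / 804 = 5 / 1608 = 0.00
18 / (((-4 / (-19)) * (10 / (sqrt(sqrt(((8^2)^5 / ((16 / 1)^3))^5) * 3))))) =179306496 * sqrt(6) / 5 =87841884.55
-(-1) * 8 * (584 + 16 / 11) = 51520 / 11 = 4683.64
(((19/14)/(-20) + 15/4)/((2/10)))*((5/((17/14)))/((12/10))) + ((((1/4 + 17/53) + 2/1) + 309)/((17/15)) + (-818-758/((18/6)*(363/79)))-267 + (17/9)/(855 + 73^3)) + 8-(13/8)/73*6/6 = -7390155411096589/9308427533328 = -793.92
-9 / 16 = -0.56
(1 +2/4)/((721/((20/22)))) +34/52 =135217/206206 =0.66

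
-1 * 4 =-4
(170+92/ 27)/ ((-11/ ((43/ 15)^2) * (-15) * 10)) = 4328509/ 5011875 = 0.86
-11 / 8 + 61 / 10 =189 / 40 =4.72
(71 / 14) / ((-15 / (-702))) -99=138.34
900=900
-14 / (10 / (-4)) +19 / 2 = 151 / 10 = 15.10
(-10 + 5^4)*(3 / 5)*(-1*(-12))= 4428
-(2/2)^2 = -1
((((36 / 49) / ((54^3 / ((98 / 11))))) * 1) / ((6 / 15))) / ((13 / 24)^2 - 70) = -160 / 107323623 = -0.00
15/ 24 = 5/ 8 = 0.62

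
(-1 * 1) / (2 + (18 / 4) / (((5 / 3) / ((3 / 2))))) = -20 / 121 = -0.17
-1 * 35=-35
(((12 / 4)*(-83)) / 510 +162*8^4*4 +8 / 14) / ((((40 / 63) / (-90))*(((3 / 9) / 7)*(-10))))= 5372621459919 / 6800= 790091391.16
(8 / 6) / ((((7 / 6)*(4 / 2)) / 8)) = 32 / 7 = 4.57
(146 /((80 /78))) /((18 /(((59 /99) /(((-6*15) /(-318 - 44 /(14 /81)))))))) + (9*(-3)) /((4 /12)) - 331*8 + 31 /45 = -841473323 /311850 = -2698.33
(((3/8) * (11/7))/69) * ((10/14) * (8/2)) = 0.02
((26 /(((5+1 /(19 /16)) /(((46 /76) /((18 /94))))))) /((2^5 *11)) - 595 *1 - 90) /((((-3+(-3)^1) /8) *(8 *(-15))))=-240864827 /31648320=-7.61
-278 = -278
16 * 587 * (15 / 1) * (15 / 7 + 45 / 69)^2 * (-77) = -313810200000 / 3703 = -84744855.52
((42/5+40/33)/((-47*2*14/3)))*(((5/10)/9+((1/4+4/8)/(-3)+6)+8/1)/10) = -56303/1861200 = -0.03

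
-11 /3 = -3.67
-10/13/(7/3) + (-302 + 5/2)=-54569/182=-299.83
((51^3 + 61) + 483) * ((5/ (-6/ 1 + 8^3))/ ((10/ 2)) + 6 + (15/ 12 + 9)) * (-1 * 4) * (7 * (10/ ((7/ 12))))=-262878979800/ 253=-1039047350.99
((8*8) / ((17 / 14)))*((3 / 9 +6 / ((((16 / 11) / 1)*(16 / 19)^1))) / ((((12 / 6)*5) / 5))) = 14063 / 102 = 137.87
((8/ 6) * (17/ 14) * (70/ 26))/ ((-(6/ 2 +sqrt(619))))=17/ 793 - 17 * sqrt(619)/ 2379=-0.16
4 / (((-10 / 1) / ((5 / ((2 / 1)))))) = -1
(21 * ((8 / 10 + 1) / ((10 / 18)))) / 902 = 1701 / 22550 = 0.08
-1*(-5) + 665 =670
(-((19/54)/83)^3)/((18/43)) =-294937/1620645627024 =-0.00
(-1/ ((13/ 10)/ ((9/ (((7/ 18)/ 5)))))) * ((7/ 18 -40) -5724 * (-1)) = -6577650/ 13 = -505973.08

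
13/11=1.18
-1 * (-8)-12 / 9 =20 / 3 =6.67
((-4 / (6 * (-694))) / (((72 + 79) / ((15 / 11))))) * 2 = 0.00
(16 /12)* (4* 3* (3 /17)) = 48 /17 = 2.82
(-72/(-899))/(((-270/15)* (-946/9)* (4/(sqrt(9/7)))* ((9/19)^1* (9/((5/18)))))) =95* sqrt(7)/321471612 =0.00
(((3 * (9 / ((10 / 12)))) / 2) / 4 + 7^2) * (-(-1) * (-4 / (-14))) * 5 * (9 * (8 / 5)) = 38196 / 35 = 1091.31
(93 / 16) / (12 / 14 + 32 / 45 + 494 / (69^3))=1069296795 / 288780544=3.70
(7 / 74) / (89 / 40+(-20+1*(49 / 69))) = -9660 / 1742663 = -0.01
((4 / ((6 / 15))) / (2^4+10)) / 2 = 5 / 26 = 0.19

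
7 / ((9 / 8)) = 56 / 9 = 6.22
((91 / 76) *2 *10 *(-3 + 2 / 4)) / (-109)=2275 / 4142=0.55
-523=-523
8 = 8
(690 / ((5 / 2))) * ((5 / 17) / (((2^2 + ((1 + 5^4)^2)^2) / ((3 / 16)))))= 207 / 2088508471568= 0.00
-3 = -3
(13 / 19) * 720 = 9360 / 19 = 492.63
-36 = -36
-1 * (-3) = 3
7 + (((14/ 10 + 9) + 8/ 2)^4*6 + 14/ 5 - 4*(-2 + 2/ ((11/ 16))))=1773716871/ 6875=257995.18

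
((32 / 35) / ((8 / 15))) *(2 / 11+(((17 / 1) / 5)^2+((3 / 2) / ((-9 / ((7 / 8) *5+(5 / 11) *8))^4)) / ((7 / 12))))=630764233801 / 27548505600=22.90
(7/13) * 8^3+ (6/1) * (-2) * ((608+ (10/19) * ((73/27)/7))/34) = 61.03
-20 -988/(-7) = 848/7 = 121.14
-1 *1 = -1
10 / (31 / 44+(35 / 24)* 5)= 2640 / 2111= 1.25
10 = 10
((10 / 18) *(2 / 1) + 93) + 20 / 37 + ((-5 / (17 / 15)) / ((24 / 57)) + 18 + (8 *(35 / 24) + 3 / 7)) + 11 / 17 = 36430213 / 317016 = 114.92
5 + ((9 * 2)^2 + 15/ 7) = 2318/ 7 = 331.14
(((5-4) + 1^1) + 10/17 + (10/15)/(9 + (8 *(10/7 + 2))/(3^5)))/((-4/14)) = -818209/87839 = -9.31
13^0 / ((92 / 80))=20 / 23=0.87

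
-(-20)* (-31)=-620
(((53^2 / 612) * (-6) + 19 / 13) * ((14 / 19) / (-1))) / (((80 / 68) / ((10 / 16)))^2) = 4114901 / 758784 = 5.42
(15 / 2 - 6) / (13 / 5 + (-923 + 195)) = -0.00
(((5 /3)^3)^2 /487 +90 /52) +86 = 87.77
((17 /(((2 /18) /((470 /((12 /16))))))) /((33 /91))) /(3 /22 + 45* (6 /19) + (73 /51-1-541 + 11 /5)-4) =-28182008400 /56281837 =-500.73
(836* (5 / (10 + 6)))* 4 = 1045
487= 487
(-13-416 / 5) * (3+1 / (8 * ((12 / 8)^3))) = -39442 / 135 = -292.16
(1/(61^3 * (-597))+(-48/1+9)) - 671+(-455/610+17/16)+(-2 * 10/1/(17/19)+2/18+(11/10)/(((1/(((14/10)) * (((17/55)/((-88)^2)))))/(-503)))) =-731.96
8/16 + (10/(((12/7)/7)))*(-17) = -693.67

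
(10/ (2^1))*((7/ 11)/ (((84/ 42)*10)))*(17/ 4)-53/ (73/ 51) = -467041/ 12848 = -36.35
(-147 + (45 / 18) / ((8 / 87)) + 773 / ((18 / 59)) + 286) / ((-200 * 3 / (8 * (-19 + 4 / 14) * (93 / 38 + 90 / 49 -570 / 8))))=-201607109539 / 4468800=-45114.37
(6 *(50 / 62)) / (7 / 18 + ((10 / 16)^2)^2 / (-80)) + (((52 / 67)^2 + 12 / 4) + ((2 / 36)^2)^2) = 53703700552357085 / 3334371679103184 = 16.11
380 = 380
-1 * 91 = -91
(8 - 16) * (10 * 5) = -400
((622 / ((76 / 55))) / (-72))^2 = 292581025 / 7485696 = 39.09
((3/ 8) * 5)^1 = 15/ 8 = 1.88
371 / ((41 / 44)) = 16324 / 41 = 398.15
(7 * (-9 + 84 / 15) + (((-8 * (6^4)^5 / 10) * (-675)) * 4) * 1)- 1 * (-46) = 39486511152680140911 / 5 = 7897302230536028182.20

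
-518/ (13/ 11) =-5698/ 13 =-438.31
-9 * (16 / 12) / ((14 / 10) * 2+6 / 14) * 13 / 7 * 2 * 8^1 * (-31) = 386880 / 113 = 3423.72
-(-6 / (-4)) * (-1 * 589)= 1767 / 2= 883.50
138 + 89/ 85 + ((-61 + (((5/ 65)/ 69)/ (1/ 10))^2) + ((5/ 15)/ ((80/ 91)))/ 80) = 6832779205721/ 87541459200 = 78.05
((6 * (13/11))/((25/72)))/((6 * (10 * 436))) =117/149875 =0.00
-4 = -4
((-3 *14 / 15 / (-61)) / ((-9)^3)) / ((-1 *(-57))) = -14 / 12673665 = -0.00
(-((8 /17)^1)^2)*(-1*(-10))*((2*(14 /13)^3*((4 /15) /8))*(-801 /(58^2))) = 23444736 /533978653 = 0.04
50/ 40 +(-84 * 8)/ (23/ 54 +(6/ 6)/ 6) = -4531/ 4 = -1132.75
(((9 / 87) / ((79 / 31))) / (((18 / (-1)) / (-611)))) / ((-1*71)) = -18941 / 975966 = -0.02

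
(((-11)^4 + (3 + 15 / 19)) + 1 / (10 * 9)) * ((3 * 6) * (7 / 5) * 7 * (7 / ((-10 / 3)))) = -25768844661 / 4750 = -5425019.93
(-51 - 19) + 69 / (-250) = -17569 / 250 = -70.28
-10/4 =-5/2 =-2.50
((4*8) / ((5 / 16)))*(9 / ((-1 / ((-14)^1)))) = 64512 / 5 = 12902.40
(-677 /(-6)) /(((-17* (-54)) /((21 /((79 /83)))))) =393337 /145044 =2.71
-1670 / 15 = -111.33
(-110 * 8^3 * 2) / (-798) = 56320 / 399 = 141.15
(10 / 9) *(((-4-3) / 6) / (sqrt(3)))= -35 *sqrt(3) / 81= -0.75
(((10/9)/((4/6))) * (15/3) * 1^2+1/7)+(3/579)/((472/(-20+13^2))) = 16218217/1913016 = 8.48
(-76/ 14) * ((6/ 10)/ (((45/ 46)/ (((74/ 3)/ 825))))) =-129352/ 1299375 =-0.10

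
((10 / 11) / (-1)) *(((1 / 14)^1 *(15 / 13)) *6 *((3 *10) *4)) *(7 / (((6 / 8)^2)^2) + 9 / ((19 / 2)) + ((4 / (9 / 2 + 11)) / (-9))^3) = -19039646972000 / 15298065783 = -1244.58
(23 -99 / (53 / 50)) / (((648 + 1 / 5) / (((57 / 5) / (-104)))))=2337 / 196312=0.01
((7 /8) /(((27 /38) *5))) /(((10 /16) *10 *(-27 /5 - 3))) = -19 /4050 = -0.00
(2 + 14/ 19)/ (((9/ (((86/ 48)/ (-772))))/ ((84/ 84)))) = -559/ 792072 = -0.00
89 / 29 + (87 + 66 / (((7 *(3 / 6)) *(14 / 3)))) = 133730 / 1421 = 94.11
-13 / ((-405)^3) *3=13 / 22143375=0.00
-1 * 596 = -596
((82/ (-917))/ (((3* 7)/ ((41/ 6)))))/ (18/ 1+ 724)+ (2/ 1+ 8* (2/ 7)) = 183710099/ 42866082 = 4.29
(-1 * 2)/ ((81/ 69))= -46/ 27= -1.70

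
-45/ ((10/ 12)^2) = -324/ 5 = -64.80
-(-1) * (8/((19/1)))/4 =2/19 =0.11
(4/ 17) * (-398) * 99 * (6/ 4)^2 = -354618/ 17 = -20859.88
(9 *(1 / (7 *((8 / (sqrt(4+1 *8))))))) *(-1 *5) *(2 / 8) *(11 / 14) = -495 *sqrt(3) / 1568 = -0.55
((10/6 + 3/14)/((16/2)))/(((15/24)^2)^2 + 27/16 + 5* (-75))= -20224/32097723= -0.00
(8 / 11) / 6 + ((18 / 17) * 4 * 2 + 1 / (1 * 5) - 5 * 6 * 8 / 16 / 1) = -17414 / 2805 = -6.21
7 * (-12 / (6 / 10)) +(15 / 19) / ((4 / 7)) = -10535 / 76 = -138.62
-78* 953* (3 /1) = -223002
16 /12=4 /3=1.33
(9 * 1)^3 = 729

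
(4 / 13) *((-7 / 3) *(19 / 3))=-532 / 117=-4.55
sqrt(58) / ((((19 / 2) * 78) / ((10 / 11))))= 10 * sqrt(58) / 8151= 0.01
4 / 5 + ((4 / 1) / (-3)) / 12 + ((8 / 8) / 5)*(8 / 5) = 227 / 225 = 1.01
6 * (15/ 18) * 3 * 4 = 60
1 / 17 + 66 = 1123 / 17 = 66.06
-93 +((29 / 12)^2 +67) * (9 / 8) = -1415 / 128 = -11.05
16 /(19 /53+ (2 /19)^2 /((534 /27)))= 27245392 /611405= 44.56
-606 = -606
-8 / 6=-4 / 3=-1.33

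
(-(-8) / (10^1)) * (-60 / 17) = -48 / 17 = -2.82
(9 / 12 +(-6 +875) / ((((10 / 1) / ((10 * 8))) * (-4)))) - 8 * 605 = -6577.25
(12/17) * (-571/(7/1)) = -6852/119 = -57.58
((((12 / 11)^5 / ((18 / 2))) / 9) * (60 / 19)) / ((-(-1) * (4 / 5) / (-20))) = -4608000 / 3059969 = -1.51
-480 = -480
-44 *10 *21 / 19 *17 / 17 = -9240 / 19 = -486.32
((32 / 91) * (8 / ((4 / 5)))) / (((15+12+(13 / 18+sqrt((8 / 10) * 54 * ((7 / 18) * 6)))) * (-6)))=-2395200 / 98435519+103680 * sqrt(70) / 98435519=-0.02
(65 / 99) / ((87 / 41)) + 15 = 131860 / 8613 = 15.31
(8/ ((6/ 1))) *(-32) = -128/ 3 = -42.67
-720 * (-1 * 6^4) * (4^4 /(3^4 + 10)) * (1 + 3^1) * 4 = 3822059520 /91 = 42000654.07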